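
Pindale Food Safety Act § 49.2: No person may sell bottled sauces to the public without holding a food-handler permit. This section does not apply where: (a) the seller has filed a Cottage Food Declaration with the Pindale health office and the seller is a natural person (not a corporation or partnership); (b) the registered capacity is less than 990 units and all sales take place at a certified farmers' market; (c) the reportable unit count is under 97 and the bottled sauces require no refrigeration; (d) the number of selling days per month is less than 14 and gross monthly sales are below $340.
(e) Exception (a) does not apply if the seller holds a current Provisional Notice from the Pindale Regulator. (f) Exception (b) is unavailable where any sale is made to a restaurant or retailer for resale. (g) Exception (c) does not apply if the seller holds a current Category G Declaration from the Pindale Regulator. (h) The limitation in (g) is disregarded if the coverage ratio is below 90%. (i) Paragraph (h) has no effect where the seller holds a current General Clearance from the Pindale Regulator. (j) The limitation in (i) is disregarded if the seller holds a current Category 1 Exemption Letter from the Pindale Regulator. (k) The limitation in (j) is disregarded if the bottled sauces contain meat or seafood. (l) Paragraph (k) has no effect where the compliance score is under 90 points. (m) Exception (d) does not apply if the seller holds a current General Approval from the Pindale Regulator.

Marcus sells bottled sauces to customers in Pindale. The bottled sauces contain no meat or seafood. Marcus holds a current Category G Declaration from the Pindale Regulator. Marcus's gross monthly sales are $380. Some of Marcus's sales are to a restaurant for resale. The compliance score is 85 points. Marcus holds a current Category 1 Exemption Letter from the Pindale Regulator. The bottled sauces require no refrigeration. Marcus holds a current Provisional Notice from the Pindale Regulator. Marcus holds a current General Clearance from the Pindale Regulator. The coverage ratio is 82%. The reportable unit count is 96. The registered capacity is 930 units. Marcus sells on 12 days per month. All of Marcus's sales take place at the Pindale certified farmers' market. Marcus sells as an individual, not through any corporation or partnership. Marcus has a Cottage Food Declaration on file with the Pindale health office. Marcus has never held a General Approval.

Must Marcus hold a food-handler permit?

All of (a)'s requirements are met (a Cottage Food Declaration is on file; the seller is a natural person). But applying paragraph (e): (e) applies — a current Provisional Notice is held. Exception (a) does not apply.
Exception (b)'s conditions are all satisfied: the registered capacity is 930 units, less than the 990 units limit; all sales are at a certified farmers' market. But applying paragraph (f): (f) is engaged — some sales are to a restaurant for resale. So (b) is unavailable.
Exception (c): the reportable unit count is 96, under the 97 limit; the bottled sauces are shelf-stable — every condition holds. As to paragraphs (g)–(l): (g) would limit (c) — a current Category G Declaration is held — but (h) sets (g) aside: (h) operates against (g): the coverage ratio is 82%, below the 90% limit. (i) would limit (h) — a current General Clearance is held — but (j) sets (i) aside: (j) operates against (i): a current Category 1 Exemption Letter is held. (k) is not triggered (the bottled sauces contain no meat or seafood), so (j) stands. Exception (c) stands.
Exception (d) requires that gross monthly sales are below $340; but gross monthly sales are $380, not below $340, so (d) is unavailable.

No — exception (c) applies; Marcus is not required to hold a food-handler permit.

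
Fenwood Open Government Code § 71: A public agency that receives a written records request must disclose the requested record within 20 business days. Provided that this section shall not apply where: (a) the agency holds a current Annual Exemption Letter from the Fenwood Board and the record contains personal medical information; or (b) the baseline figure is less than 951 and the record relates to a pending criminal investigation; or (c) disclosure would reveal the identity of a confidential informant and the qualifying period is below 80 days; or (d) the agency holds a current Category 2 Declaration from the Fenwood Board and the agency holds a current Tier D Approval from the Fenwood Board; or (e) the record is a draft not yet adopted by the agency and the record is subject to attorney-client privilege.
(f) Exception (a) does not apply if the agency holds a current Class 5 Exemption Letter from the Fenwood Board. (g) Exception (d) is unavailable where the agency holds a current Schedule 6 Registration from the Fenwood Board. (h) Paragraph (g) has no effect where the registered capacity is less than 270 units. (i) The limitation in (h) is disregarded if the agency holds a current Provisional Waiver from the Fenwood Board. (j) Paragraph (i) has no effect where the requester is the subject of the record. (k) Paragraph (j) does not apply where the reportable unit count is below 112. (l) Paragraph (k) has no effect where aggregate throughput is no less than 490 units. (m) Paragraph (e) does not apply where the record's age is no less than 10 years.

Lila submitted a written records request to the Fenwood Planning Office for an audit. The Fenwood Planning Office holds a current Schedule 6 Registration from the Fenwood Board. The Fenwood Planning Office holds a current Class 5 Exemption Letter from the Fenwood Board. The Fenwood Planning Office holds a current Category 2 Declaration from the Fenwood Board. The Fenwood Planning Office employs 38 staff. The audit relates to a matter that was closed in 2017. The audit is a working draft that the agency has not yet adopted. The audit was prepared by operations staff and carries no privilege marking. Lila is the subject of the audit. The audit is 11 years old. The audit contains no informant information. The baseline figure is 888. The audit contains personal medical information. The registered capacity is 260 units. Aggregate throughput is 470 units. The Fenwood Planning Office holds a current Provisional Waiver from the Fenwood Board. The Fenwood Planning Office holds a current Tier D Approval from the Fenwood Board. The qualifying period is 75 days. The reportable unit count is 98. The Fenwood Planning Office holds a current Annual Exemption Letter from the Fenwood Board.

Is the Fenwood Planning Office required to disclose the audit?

Yes — the Fenwood Planning Office must disclose the audit.

Exception (a)'s conditions are all satisfied: a current Annual Exemption Letter is held; the audit contains personal medical information. Turning to paragraph (f): (f) operates against (a): a current Class 5 Exemption Letter is held. Exception (a) does not apply.
Exception (b) requires that the record relates to a pending criminal investigation; but the audit relates to a closed matter, so (b) is unavailable.
Exception (c) fails — the audit contains no informant information.
All of (d)'s requirements are met (a current Category 2 Declaration is held; a current Tier D Approval is held). Turning to paragraphs (g)–(l): (g) operates against (d): a current Schedule 6 Registration is held. (h) is engaged (the registered capacity is 260 units, less than the 270 units limit), but is set aside by (i): (i) operates against (h): a current Provisional Waiver is held. (j) operates (Lila is the subject of the audit), but is overridden by (k): (k) is engaged — the reportable unit count is 98, below the 112 limit. (l), which would lift (k), is not engaged — aggregate throughput is 470 units, short of 490 units. (d) is therefore removed.
Exception (e) does not apply: the audit carries no privilege marking.
No exception is made out. the Fenwood Planning Office falls within the general rule.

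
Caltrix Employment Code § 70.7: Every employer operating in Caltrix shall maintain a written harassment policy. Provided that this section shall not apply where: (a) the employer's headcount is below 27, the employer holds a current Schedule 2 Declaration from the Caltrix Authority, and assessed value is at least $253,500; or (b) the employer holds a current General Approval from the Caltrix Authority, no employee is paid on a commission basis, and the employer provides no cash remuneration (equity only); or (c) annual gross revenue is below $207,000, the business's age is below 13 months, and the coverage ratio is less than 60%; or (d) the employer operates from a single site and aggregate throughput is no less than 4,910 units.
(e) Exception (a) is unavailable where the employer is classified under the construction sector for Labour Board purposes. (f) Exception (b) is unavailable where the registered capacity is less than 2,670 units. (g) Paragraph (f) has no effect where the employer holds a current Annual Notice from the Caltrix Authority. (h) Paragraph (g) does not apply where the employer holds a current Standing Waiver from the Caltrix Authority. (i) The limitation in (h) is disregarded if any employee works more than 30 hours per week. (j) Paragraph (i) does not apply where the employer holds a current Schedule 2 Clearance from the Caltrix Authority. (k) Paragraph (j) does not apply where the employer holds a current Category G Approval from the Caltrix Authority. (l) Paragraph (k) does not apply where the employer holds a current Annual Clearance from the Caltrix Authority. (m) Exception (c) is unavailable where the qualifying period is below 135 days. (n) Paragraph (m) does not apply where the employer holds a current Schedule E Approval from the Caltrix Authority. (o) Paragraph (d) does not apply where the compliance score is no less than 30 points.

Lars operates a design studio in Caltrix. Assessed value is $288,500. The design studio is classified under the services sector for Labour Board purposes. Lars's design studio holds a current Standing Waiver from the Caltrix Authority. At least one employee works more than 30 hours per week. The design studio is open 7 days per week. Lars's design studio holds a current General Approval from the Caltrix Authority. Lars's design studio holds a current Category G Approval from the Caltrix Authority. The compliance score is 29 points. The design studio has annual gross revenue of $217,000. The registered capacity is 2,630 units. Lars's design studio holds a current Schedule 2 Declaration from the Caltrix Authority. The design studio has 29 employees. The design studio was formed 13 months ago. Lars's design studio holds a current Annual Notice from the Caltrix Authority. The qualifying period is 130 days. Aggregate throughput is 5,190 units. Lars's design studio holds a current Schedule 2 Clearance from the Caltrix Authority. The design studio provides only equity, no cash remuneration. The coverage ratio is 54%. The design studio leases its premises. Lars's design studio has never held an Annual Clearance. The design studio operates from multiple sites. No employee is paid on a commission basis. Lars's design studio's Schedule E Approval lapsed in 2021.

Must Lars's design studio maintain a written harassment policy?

No — exception (b) applies; Lars's design studio is not required to maintain a written harassment policy.

Exception (a) fails — the employer's headcount is 29, not below 27.
Exception (b): a current General Approval is held; no employee is paid on commission; remuneration is equity-only — every condition holds. Under paragraphs (f)–(l): (f) would limit (b) — the registered capacity is 2,630 units, less than the 2,670 units limit — but (g) sets (f) aside: (g) operates against (f): a current Annual Notice is held. (h) would limit (g) — a current Standing Waiver is held — but (i) sets (h) aside: (i) applies — at least one employee exceeds 30 hours/week. (j) applies (a current Schedule 2 Clearance is held), but is displaced by (k): (k) is triggered — a current Category G Approval is held. (l) is inapplicable (the Annual Clearance is not current), so (k) stands. (b) remains available.
Exception (c) requires that annual gross revenue is below $207,000; but annual gross revenue is $217,000, not below $207,000, so (c) is unavailable.
Exception (d) fails — the employer operates from multiple sites.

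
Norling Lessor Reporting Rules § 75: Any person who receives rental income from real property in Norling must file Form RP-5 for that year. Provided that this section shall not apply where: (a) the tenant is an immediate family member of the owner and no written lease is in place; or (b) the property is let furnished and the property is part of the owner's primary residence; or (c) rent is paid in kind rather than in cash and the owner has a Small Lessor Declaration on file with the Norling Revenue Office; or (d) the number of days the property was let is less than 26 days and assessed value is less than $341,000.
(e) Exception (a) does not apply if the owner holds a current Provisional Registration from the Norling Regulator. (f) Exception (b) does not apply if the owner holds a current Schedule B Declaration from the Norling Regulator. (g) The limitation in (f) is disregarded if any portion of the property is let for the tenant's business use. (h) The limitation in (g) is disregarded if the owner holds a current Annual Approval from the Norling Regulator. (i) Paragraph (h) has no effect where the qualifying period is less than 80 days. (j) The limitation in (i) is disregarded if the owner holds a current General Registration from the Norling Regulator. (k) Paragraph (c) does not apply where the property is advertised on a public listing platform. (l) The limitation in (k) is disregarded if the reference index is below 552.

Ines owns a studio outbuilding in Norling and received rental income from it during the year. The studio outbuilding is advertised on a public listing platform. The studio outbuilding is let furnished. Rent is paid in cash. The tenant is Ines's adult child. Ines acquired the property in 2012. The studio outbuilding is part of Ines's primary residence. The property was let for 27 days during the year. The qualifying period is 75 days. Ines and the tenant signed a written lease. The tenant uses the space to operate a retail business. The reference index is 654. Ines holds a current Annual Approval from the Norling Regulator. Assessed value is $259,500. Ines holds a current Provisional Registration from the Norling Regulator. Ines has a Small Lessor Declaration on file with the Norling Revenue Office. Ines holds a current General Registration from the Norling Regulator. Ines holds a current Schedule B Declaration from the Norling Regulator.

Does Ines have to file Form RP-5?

Exception (a) requires that no written lease is in place; but a written lease is in place, so (a) is unavailable.
All of (b)'s requirements are met (the property is let furnished; the studio outbuilding is part of the primary residence). But applying paragraphs (f)–(j): (f) operates against (b): a current Schedule B Declaration is held. (g) applies (the space is let for business use), but is itself disapplied by (h): (h) operates against (g): a current Annual Approval is held. (i) would limit (h) — the qualifying period is 75 days, less than the 80 days limit — but (j) sets (i) aside: (j) applies — a current General Registration is held. So (b) is unavailable.
Exception (c) fails — rent is paid in cash.
Exception (d) does not apply: the number of days the property was let is 27 days, not less than 26 days.
No exception is made out. Ines falls within the general rule.

Yes — Ines must file Form RP-5.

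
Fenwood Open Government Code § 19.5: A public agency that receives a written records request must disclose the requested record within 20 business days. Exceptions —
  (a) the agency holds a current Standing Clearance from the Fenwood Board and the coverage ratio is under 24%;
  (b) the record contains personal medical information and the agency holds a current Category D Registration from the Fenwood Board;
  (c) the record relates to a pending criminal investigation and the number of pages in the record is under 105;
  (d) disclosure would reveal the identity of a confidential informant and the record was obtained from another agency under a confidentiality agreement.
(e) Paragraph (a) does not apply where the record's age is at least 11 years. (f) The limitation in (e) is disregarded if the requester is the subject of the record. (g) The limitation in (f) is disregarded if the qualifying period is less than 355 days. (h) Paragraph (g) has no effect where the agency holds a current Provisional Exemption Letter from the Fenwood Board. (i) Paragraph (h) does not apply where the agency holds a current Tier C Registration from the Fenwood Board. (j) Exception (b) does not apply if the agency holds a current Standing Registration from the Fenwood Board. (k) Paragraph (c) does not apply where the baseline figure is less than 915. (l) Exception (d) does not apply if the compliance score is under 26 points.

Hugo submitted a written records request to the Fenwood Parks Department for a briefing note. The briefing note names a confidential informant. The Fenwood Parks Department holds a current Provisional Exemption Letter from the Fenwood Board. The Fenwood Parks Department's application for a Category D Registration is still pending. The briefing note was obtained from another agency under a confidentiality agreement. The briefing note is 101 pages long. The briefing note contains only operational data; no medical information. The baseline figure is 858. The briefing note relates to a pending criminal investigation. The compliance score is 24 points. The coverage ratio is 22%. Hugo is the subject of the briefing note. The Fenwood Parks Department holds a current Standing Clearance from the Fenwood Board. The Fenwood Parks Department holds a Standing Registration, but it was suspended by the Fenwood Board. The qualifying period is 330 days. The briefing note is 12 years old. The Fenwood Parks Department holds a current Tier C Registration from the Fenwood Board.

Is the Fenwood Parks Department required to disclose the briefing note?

All of (a)'s requirements are met (a current Standing Clearance is held; the coverage ratio is 22%, under the 24% limit). But applying paragraphs (e)–(i): (e) operates against (a): the record's age is 12 years, meeting the 11 years threshold. (f) is engaged (Hugo is the subject of the briefing note), but is overridden by (g): (g) is engaged — the qualifying period is 330 days, less than the 355 days limit. (h) would limit (g) — a current Provisional Exemption Letter is held — but (i) sets (h) aside: (i) operates against (h): a current Tier C Registration is held. Exception (a) does not apply.
Exception (b) requires that the record contains personal medical information; but the briefing note contains only operational data, so (b) is unavailable.
Exception (c): the briefing note relates to a pending investigation; the number of pages in the record is 101, under the 105 limit — every condition holds. But applying paragraph (k): (k) operates against (c): the baseline figure is 858, less than the 915 limit. Exception (c) does not apply.
Exception (d): the briefing note names a confidential informant; the briefing note was obtained under a confidentiality agreement — every condition holds. However, paragraph (l) must be considered: (l) operates against (d): the compliance score is 24 points, under the 26 points limit. (d) is therefore removed.
None of the exceptions is available; § 19.5 applies in full.

Yes — the Fenwood Parks Department must disclose the briefing note.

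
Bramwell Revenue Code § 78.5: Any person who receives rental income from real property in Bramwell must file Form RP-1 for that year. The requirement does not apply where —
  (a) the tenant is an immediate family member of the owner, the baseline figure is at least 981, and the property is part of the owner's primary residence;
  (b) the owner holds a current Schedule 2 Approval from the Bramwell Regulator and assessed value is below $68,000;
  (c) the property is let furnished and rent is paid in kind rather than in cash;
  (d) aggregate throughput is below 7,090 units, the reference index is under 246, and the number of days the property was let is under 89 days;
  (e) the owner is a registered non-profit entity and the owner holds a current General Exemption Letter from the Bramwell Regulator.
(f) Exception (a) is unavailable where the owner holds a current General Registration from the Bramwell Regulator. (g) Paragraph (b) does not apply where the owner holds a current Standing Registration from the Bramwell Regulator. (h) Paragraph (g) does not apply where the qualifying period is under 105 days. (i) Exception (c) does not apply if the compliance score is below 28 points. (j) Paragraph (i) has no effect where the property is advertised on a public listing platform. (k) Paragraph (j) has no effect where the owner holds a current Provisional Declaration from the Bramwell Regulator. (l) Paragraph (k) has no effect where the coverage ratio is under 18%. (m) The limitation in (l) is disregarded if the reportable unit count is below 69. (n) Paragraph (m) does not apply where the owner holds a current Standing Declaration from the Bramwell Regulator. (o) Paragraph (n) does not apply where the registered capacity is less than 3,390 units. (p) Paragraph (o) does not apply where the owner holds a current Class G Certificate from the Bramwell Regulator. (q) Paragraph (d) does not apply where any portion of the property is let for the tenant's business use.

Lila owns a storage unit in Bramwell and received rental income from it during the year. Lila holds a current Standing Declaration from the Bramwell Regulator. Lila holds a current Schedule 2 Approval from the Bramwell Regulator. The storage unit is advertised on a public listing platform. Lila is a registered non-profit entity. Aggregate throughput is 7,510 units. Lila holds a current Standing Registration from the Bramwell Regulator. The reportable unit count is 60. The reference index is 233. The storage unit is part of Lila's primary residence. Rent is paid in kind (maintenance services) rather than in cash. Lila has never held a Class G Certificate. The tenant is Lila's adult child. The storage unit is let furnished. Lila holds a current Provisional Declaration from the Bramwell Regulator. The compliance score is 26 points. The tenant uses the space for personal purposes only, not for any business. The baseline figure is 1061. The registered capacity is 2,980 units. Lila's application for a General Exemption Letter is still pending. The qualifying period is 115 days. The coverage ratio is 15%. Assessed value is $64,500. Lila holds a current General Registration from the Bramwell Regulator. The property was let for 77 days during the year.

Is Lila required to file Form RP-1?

Yes — Lila must file Form RP-1.

All of (a)'s requirements are met (the tenant is an immediate family member; the baseline figure is 1,061, meeting the 981 threshold; the storage unit is part of the primary residence). But applying paragraph (f): (f) operates — a current General Registration is held. So (a) is unavailable.
Exception (b) is satisfied on its face — a current Schedule 2 Approval is held; assessed value is $64,500, below the $68,000 limit. But applying paragraphs (g)–(h): (g) operates against (b): a current Standing Registration is held. (h), which would lift (g), does not operate here — the qualifying period is 115 days, not under 105 days. (b) is therefore removed.
Exception (c) is satisfied on its face — the property is let furnished; rent is paid in kind. But applying paragraphs (i)–(p): (i) is triggered — the compliance score is 26 points, below the 28 points limit. (j) is triggered (the property is publicly advertised), but is itself disapplied by (k): (k) operates against (j): a current Provisional Declaration is held. (l) operates (the coverage ratio is 15%, under the 18% limit), but is itself disapplied by (m): (m) operates against (l): the reportable unit count is 60, below the 69 limit. (n) applies (a current Standing Declaration is held), but is set aside by (o): (o) operates against (n): the registered capacity is 2,980 units, less than the 3,390 units limit. (p) is inapplicable (no current Class G Certificate is held), so (o) stands. (c) is therefore removed.
Exception (d) fails — aggregate throughput is 7,510 units, not below 7,090 units.
Exception (e) fails — no current General Exemption Letter is held.
Every exception is unavailable, so the rule governs.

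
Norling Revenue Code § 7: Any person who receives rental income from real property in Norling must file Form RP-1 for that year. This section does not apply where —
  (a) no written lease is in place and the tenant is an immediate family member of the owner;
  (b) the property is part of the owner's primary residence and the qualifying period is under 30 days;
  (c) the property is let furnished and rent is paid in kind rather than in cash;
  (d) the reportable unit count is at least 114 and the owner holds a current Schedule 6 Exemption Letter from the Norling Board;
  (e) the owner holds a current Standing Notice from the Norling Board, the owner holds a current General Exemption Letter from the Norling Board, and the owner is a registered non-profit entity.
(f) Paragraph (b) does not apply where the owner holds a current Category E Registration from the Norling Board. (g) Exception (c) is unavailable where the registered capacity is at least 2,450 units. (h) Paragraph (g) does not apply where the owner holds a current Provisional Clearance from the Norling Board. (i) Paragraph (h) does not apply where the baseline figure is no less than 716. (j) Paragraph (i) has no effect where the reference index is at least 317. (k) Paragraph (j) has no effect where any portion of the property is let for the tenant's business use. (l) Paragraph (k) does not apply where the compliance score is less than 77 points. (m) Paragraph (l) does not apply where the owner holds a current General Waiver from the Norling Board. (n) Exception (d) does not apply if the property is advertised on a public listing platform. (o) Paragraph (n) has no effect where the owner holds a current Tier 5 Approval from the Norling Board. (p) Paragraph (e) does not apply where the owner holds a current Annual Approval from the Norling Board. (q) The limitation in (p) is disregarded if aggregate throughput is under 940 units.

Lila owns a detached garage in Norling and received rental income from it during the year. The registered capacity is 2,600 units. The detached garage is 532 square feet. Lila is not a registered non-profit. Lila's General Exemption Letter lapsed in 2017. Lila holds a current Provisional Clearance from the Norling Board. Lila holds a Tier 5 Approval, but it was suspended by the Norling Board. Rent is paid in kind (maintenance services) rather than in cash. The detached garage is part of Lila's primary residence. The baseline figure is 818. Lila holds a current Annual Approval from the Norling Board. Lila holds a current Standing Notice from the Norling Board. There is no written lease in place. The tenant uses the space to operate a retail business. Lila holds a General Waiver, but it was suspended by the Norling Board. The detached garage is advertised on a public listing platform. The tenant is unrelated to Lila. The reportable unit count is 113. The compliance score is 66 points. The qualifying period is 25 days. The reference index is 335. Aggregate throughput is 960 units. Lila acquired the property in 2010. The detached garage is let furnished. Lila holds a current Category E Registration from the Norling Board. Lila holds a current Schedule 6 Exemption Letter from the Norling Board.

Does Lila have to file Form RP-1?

Exception (a) does not apply: the tenant is unrelated to the owner.
Exception (b): the detached garage is part of the primary residence; the qualifying period is 25 days, under the 30 days limit — every condition holds. But: (f) operates against (b): a current Category E Registration is held. So (b) is unavailable.
Exception (c) is satisfied on its face — the property is let furnished; rent is paid in kind. Applying paragraphs (g)–(m): (g) would limit (c) — the registered capacity is 2,600 units, meeting the 2,450 units threshold — but (h) sets (g) aside: (h) is engaged — a current Provisional Clearance is held. (i) would limit (h) — the baseline figure is 818, meeting the 716 threshold — but (j) sets (i) aside: (j) is engaged — the reference index is 335, meeting the 317 threshold. (k) would limit (j) — the space is let for business use — but (l) sets (k) aside: (l) operates — the compliance score is 66 points, less than the 77 points limit. (m), which would lift (l), is not triggered — there is no General Waiver in force. Exception (c) stands.
Exception (d) fails — the reportable unit count is 113, short of 114.
Exception (e) fails — the General Exemption Letter is not current.

No — exception (c) applies; Lila is not required to file Form RP-1.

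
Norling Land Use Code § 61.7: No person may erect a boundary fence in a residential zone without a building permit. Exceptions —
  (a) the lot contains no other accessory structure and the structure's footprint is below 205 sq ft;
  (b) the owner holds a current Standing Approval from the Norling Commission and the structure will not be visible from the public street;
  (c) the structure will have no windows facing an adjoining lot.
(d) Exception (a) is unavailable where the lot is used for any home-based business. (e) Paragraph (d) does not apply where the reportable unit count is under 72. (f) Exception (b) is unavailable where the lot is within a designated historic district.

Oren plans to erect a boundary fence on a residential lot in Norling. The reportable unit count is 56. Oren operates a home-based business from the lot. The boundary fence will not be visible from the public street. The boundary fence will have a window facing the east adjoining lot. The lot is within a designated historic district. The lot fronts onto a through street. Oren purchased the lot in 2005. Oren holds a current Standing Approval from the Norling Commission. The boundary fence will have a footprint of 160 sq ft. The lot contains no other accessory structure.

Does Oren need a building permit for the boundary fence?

All of (a)'s requirements are met (the lot has no other accessory structure; the structure's footprint is 160 sq ft, below the 205 sq ft limit). Considering the limiting provisions: (d) would limit (a) — a home-based business operates on the lot — but (e) sets (d) aside: (e) operates against (d): the reportable unit count is 56, under the 72 limit. So (a) applies.
Exception (b)'s conditions are all satisfied: a current Standing Approval is held; the structure will not be visible from the street. However, paragraph (f) must be considered: (f) operates against (b): the lot is in a historic district. Exception (b) does not apply.
Exception (c) does not apply: a window faces an adjoining lot.

No — exception (a) applies; Oren does not need a building permit.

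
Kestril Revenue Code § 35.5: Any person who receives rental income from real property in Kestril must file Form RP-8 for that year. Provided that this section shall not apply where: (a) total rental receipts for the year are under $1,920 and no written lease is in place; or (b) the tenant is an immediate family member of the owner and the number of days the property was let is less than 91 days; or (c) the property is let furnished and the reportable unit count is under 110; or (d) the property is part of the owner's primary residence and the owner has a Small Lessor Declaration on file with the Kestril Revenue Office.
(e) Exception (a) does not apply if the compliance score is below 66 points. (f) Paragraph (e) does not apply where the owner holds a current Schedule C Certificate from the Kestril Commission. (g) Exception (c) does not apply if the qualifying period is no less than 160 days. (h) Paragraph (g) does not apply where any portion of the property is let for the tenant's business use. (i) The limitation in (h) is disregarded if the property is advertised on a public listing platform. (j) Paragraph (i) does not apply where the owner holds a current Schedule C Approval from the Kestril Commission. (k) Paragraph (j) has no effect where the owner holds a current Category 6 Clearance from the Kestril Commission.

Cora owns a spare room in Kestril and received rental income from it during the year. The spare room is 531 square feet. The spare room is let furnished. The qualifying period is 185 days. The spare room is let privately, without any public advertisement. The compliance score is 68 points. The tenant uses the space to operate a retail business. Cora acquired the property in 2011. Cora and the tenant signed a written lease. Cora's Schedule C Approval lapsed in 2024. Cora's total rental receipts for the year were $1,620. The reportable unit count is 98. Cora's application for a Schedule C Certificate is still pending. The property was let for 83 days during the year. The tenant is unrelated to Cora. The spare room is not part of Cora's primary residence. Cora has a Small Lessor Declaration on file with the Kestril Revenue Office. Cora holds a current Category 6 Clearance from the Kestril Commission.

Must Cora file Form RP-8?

No — exception (c) applies; Cora is not required to file Form RP-8.

Exception (a) requires that no written lease is in place; but a written lease is in place, so (a) is unavailable.
Exception (b) requires that the tenant is an immediate family member of the owner; but the tenant is unrelated to the owner, so (b) is unavailable.
Exception (c)'s conditions are all satisfied: the property is let furnished; the reportable unit count is 98, under the 110 limit. Under paragraphs (g)–(k): (g) would limit (c) — the qualifying period is 185 days, meeting the 160 days threshold — but (h) sets (g) aside: (h) operates against (g): the space is let for business use. (i) is not engaged (the property is let privately without advertisement), so (h) stands. (c) remains available.
Exception (d) requires that the property is part of the owner's primary residence; but the spare room is not part of the primary residence, so (d) is unavailable.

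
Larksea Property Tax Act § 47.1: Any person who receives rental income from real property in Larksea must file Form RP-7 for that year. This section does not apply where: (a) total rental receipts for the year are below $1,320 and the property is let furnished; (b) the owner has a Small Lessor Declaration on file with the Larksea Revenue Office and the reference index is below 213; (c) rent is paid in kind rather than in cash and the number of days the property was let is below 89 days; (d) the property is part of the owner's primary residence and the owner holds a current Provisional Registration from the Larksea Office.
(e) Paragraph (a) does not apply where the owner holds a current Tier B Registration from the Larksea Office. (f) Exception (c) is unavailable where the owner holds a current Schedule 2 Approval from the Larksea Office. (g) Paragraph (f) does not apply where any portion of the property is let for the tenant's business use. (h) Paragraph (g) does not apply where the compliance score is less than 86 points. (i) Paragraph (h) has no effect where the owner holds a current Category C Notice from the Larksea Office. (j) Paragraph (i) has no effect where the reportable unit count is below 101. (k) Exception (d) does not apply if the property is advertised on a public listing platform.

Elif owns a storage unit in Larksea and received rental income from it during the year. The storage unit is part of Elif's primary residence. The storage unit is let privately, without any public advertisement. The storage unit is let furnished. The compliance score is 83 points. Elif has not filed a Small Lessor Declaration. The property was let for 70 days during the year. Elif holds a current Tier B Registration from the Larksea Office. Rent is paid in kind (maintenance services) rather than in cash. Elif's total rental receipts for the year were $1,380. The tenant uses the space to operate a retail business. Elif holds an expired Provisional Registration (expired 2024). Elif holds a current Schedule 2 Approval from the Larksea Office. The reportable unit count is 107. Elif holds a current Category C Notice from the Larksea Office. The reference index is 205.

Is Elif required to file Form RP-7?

Exception (a) fails — total rental receipts for the year are $1,380, not below $1,320.
Exception (b) does not apply: no Small Lessor Declaration is on file.
Exception (c) is satisfied on its face — rent is paid in kind; the number of days the property was let is 70 days, below the 89 days limit. Considering the limiting provisions: (f) applies (a current Schedule 2 Approval is held), but is overridden by (g): (g) is triggered — the space is let for business use. (h) would limit (g) — the compliance score is 83 points, less than the 86 points limit — but (i) sets (h) aside: (i) operates against (h): a current Category C Notice is held. (j), which would lift (i), is not triggered — the reportable unit count is 107, not below 101. (c) remains available.
Exception (d) does not apply: there is no Provisional Registration in force.

No — exception (c) applies; Elif is not required to file Form RP-7.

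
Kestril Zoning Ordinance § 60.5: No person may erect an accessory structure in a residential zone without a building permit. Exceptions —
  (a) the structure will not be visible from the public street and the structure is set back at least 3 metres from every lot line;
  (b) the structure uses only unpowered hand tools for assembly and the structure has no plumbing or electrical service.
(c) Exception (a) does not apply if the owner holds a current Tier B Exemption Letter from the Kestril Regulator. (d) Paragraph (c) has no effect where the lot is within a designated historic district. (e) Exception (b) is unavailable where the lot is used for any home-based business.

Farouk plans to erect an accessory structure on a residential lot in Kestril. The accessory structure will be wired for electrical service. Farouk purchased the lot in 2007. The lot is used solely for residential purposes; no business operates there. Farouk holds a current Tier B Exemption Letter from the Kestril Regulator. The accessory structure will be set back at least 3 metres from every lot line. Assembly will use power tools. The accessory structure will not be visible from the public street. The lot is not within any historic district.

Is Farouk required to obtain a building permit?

Yes — Farouk must obtain a building permit.

Exception (a)'s conditions are all satisfied: the structure will not be visible from the street; the setback is at least 3 m on every side. But applying paragraphs (c)–(d): (c) is triggered — a current Tier B Exemption Letter is held. (d), which would lift (c), does not operate here — the lot is not in a historic district. (a) is therefore removed.
Exception (b) requires that the structure uses only unpowered hand tools for assembly; but assembly uses power tools, so (b) is unavailable.
No exception applies. The general rule governs.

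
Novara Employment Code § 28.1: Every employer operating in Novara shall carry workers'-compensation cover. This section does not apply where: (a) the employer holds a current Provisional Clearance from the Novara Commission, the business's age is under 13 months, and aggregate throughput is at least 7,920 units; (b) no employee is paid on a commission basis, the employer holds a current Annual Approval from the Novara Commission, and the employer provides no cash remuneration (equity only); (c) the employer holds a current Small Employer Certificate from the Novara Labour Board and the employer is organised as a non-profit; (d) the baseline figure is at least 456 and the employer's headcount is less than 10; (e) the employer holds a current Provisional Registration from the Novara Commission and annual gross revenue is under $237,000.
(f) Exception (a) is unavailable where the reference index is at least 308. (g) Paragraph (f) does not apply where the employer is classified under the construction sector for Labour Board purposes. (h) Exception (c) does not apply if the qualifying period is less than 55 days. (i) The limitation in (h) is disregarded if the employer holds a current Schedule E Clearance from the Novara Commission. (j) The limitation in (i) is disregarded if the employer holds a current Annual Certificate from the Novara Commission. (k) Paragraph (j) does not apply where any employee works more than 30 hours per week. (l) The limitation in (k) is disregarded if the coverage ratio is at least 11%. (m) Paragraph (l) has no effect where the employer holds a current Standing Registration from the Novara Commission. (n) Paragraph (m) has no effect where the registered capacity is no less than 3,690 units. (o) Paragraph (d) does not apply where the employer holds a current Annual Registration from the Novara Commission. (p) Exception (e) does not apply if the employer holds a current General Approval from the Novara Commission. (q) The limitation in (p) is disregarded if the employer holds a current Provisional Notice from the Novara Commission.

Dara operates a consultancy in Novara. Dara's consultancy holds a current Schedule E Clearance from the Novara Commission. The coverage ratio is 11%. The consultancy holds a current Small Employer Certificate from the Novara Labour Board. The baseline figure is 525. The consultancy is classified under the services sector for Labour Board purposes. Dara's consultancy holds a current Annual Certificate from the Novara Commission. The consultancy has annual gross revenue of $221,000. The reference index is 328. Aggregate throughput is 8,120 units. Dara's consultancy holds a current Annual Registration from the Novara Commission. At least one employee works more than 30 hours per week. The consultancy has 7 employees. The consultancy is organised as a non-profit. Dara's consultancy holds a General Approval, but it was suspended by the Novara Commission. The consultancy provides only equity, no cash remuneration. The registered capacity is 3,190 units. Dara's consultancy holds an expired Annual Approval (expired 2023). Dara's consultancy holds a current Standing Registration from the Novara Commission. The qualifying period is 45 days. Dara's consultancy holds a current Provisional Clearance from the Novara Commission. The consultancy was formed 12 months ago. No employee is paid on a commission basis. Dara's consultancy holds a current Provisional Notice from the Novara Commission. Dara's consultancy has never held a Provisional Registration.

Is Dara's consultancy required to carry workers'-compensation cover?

No — exception (c) applies; Dara's consultancy is not required to carry workers'-compensation cover.

Exception (a)'s conditions are all satisfied: a current Provisional Clearance is held; the business's age is 12 months, under the 13 months limit; aggregate throughput is 8,120 units, meeting the 7,920 units threshold. However, paragraphs (f)–(g) must be considered: (f) operates — the reference index is 328, meeting the 308 threshold. (g), which would lift (f), is inapplicable — the consultancy is classified under the services sector. So (a) is unavailable.
Exception (b) fails — no current Annual Approval is held.
Exception (c) is satisfied on its face — a current Small Employer Certificate is held; the employer is a non-profit. Under paragraphs (h)–(n): (h) is triggered (the qualifying period is 45 days, less than the 55 days limit), but is itself disapplied by (i): (i) is engaged — a current Schedule E Clearance is held. (j) is engaged (a current Annual Certificate is held), but is overridden by (k): (k) operates — at least one employee exceeds 30 hours/week. (l) would limit (k) — the coverage ratio is 11%, meeting the 11% threshold — but (m) sets (l) aside: (m) applies — a current Standing Registration is held. (n) is not triggered (the registered capacity is 3,190 units, short of 3,690 units), so (m) stands. Exception (c) stands.
Exception (d)'s conditions are all satisfied: the baseline figure is 525, meeting the 456 threshold; the employer's headcount is 7, less than the 10 limit. But: (o) operates against (d): a current Annual Registration is held. Exception (d) does not apply.
Exception (e) requires that the employer holds a current Provisional Registration from the Novara Commission; but no current Provisional Registration is held, so (e) is unavailable.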